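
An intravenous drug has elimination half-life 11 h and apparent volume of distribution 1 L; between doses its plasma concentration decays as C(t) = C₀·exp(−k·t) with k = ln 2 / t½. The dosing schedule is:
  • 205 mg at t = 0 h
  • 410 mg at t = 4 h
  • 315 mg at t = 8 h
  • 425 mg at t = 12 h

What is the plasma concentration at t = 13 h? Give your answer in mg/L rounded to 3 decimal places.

k = ln 2 / 11 = 0.06301 per h
Dose 1 (205 mg at t=0 h): 205·exp(−0.06301·13) = 90.363 mg/L
Dose 2 (410 mg at t=4 h): 410·exp(−0.06301·9) = 232.534 mg/L
Dose 3 (315 mg at t=8 h): 315·exp(−0.06301·5) = 229.868 mg/L
Dose 4 (425 mg at t=12 h): 425·exp(−0.06301·1) = 399.046 mg/L
C(13) = 90.363 + 232.534 + 229.868 + 399.046 = 951.811 mg/L

951.811 mg/L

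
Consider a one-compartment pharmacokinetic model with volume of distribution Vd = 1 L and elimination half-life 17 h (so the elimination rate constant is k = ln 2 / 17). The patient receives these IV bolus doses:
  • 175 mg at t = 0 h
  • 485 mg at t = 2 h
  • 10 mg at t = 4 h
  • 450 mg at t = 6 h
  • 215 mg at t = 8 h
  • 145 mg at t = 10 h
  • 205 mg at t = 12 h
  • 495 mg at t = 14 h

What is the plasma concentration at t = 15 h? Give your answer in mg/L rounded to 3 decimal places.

1635.049 mg/L

k = ln 2 / 17 = 0.04077 per h
Dose 1 (175 mg at t=0 h): 175·exp(−0.04077·15) = 94.934 mg/L
Dose 2 (485 mg at t=2 h): 485·exp(−0.04077·13) = 285.458 mg/L
Dose 3 (10 mg at t=4 h): 10·exp(−0.04077·11) = 6.386 mg/L
Dose 4 (450 mg at t=6 h): 450·exp(−0.04077·9) = 311.777 mg/L
Dose 5 (215 mg at t=8 h): 215·exp(−0.04077·7) = 161.616 mg/L
Dose 6 (145 mg at t=10 h): 145·exp(−0.04077·5) = 118.258 mg/L
Dose 7 (205 mg at t=12 h): 205·exp(−0.04077·3) = 181.397 mg/L
Dose 8 (495 mg at t=14 h): 495·exp(−0.04077·1) = 475.223 mg/L
C(15) = 94.934 + 285.458 + 6.386 + 311.777 + 161.616 + 118.258 + 181.397 + 475.223 = 1635.049 mg/L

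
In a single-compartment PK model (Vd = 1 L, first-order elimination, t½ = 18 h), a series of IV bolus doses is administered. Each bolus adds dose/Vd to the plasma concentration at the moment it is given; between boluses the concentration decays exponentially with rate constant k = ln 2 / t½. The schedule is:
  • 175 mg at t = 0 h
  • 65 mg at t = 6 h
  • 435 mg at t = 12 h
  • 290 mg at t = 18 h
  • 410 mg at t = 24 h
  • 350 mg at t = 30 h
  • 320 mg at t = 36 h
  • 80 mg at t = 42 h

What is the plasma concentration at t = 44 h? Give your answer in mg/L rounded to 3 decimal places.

983.786 mg/L

k = ln 2 / 18 = 0.03851 per h
Dose 1 (175 mg at t=0 h): 175·exp(−0.03851·44) = 32.150 mg/L
Dose 2 (65 mg at t=6 h): 65·exp(−0.03851·38) = 15.045 mg/L
Dose 3 (435 mg at t=12 h): 435·exp(−0.03851·32) = 126.860 mg/L
Dose 4 (290 mg at t=18 h): 290·exp(−0.03851·26) = 106.556 mg/L
Dose 5 (410 mg at t=24 h): 410·exp(−0.03851·20) = 189.804 mg/L
Dose 6 (350 mg at t=30 h): 350·exp(−0.03851·14) = 204.143 mg/L
Dose 7 (320 mg at t=36 h): 320·exp(−0.03851·8) = 235.158 mg/L
Dose 8 (80 mg at t=42 h): 80·exp(−0.03851·2) = 74.070 mg/L
C(44) = 32.150 + 15.045 + 126.860 + 106.556 + 189.804 + 204.143 + 235.158 + 74.070 = 983.786 mg/L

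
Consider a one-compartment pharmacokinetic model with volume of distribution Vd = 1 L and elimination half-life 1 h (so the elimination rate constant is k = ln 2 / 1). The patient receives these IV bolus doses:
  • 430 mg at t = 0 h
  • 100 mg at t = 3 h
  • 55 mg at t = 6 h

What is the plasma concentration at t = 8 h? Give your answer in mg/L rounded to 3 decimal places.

18.555 mg/L

k = ln 2 / 1 = 0.69315 per h
Dose 1 (430 mg at t=0 h): 430·exp(−0.69315·8) = 1.680 mg/L
Dose 2 (100 mg at t=3 h): 100·exp(−0.69315·5) = 3.125 mg/L
Dose 3 (55 mg at t=6 h): 55·exp(−0.69315·2) = 13.750 mg/L
C(8) = 1.680 + 3.125 + 13.750 = 18.555 mg/L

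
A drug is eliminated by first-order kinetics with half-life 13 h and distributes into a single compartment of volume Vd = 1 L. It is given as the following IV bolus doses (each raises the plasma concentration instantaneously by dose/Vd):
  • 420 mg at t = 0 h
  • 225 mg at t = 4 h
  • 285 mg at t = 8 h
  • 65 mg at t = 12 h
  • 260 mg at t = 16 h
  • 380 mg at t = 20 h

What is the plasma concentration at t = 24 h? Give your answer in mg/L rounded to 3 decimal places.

k = ln 2 / 13 = 0.05332 per h
Dose 1 (420 mg at t=0 h): 420·exp(−0.05332·24) = 116.816 mg/L
Dose 2 (225 mg at t=4 h): 225·exp(−0.05332·20) = 77.457 mg/L
Dose 3 (285 mg at t=8 h): 285·exp(−0.05332·16) = 121.436 mg/L
Dose 4 (65 mg at t=12 h): 65·exp(−0.05332·12) = 34.280 mg/L
Dose 5 (260 mg at t=16 h): 260·exp(−0.05332·8) = 169.717 mg/L
Dose 6 (380 mg at t=20 h): 380·exp(−0.05332·4) = 307.015 mg/L
C(24) = 116.816 + 77.457 + 121.436 + 34.280 + 169.717 + 307.015 = 826.719 mg/L

826.719 mg/L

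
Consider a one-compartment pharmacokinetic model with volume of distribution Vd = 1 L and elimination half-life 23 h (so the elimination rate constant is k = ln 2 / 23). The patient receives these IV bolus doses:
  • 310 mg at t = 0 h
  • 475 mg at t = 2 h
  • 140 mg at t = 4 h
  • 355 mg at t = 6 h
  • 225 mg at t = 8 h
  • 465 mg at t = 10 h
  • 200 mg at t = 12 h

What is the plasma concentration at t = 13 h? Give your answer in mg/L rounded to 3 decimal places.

k = ln 2 / 23 = 0.03014 per h
Dose 1 (310 mg at t=0 h): 310·exp(−0.03014·13) = 209.515 mg/L
Dose 2 (475 mg at t=2 h): 475·exp(−0.03014·11) = 340.975 mg/L
Dose 3 (140 mg at t=4 h): 140·exp(−0.03014·9) = 106.742 mg/L
Dose 4 (355 mg at t=6 h): 355·exp(−0.03014·7) = 287.482 mg/L
Dose 5 (225 mg at t=8 h): 225·exp(−0.03014·5) = 193.527 mg/L
Dose 6 (465 mg at t=10 h): 465·exp(−0.03014·3) = 424.804 mg/L
Dose 7 (200 mg at t=12 h): 200·exp(−0.03014·1) = 194.063 mg/L
C(13) = 209.515 + 340.975 + 106.742 + 287.482 + 193.527 + 424.804 + 194.063 = 1757.106 mg/L

1757.106 mg/L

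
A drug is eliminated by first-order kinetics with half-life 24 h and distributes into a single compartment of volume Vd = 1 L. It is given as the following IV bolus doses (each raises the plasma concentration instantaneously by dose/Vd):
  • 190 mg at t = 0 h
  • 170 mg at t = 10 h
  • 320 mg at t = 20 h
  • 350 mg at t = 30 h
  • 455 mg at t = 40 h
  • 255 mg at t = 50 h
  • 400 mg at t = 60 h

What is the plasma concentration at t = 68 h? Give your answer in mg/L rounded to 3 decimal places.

927.080 mg/L

k = ln 2 / 24 = 0.02888 per h
Dose 1 (190 mg at t=0 h): 190·exp(−0.02888·68) = 26.658 mg/L
Dose 2 (170 mg at t=10 h): 170·exp(−0.02888·58) = 31.839 mg/L
Dose 3 (320 mg at t=20 h): 320·exp(−0.02888·48) = 80.000 mg/L
Dose 4 (350 mg at t=30 h): 350·exp(−0.02888·38) = 116.798 mg/L
Dose 5 (455 mg at t=40 h): 455·exp(−0.02888·28) = 202.679 mg/L
Dose 6 (255 mg at t=50 h): 255·exp(−0.02888·18) = 151.624 mg/L
Dose 7 (400 mg at t=60 h): 400·exp(−0.02888·8) = 317.480 mg/L
C(68) = 26.658 + 31.839 + 80.000 + 116.798 + 202.679 + 151.624 + 317.480 = 927.080 mg/L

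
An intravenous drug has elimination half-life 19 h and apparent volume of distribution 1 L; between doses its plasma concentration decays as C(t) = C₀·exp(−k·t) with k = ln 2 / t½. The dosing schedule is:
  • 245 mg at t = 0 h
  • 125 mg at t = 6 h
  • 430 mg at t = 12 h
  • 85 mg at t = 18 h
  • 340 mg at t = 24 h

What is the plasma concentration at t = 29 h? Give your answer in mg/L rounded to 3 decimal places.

k = ln 2 / 19 = 0.03648 per h
Dose 1 (245 mg at t=0 h): 245·exp(−0.03648·29) = 85.055 mg/L
Dose 2 (125 mg at t=6 h): 125·exp(−0.03648·23) = 54.014 mg/L
Dose 3 (430 mg at t=12 h): 430·exp(−0.03648·17) = 231.273 mg/L
Dose 4 (85 mg at t=18 h): 85·exp(−0.03648·11) = 56.903 mg/L
Dose 5 (340 mg at t=24 h): 340·exp(−0.03648·5) = 283.309 mg/L
C(29) = 85.055 + 54.014 + 231.273 + 56.903 + 283.309 = 710.555 mg/L

710.555 mg/L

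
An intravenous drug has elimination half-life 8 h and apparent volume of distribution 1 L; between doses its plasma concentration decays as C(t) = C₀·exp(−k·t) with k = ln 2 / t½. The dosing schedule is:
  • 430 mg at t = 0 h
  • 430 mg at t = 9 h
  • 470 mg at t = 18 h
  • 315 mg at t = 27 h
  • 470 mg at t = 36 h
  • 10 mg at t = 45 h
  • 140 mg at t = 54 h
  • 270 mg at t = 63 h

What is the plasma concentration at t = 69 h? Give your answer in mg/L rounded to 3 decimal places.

k = ln 2 / 8 = 0.08664 per h
Dose 1 (430 mg at t=0 h): 430·exp(−0.08664·69) = 1.089 mg/L
Dose 2 (430 mg at t=9 h): 430·exp(−0.08664·60) = 2.375 mg/L
Dose 3 (470 mg at t=18 h): 470·exp(−0.08664·51) = 5.663 mg/L
Dose 4 (315 mg at t=27 h): 315·exp(−0.08664·42) = 8.278 mg/L
Dose 5 (470 mg at t=36 h): 470·exp(−0.08664·33) = 26.937 mg/L
Dose 6 (10 mg at t=45 h): 10·exp(−0.08664·24) = 1.250 mg/L
Dose 7 (140 mg at t=54 h): 140·exp(−0.08664·15) = 38.168 mg/L
Dose 8 (270 mg at t=63 h): 270·exp(−0.08664·6) = 160.543 mg/L
C(69) = 1.089 + 2.375 + 5.663 + 8.278 + 26.937 + 1.250 + 38.168 + 160.543 = 244.303 mg/L

244.303 mg/L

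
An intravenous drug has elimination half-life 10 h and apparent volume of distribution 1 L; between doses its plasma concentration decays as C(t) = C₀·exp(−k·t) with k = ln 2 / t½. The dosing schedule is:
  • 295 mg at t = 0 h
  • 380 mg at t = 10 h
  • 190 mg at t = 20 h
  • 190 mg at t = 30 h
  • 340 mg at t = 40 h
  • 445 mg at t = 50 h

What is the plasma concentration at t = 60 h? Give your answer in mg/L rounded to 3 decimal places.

k = ln 2 / 10 = 0.06931 per h
Dose 1 (295 mg at t=0 h): 295·exp(−0.06931·60) = 4.609 mg/L
Dose 2 (380 mg at t=10 h): 380·exp(−0.06931·50) = 11.875 mg/L
Dose 3 (190 mg at t=20 h): 190·exp(−0.06931·40) = 11.875 mg/L
Dose 4 (190 mg at t=30 h): 190·exp(−0.06931·30) = 23.750 mg/L
Dose 5 (340 mg at t=40 h): 340·exp(−0.06931·20) = 85.000 mg/L
Dose 6 (445 mg at t=50 h): 445·exp(−0.06931·10) = 222.500 mg/L
C(60) = 4.609 + 11.875 + 11.875 + 23.750 + 85.000 + 222.500 = 359.609 mg/L

359.609 mg/L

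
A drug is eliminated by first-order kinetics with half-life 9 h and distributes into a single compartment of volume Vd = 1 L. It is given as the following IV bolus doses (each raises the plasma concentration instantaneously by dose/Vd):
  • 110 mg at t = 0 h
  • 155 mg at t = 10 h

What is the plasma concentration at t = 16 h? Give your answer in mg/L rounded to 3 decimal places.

129.723 mg/L

k = ln 2 / 9 = 0.07702 per h
Dose 1 (110 mg at t=0 h): 110·exp(−0.07702·16) = 32.080 mg/L
Dose 2 (155 mg at t=10 h): 155·exp(−0.07702·6) = 97.644 mg/L
C(16) = 32.080 + 97.644 = 129.723 mg/L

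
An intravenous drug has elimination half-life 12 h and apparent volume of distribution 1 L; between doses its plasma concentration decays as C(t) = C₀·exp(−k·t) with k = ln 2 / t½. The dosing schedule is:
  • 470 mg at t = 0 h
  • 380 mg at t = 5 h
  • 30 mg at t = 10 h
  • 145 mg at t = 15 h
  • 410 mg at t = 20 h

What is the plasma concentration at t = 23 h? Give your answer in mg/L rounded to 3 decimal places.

709.107 mg/L

k = ln 2 / 12 = 0.05776 per h
Dose 1 (470 mg at t=0 h): 470·exp(−0.05776·23) = 124.487 mg/L
Dose 2 (380 mg at t=5 h): 380·exp(−0.05776·18) = 134.350 mg/L
Dose 3 (30 mg at t=10 h): 30·exp(−0.05776·13) = 14.158 mg/L
Dose 4 (145 mg at t=15 h): 145·exp(−0.05776·8) = 91.344 mg/L
Dose 5 (410 mg at t=20 h): 410·exp(−0.05776·3) = 344.768 mg/L
C(23) = 124.487 + 134.350 + 14.158 + 91.344 + 344.768 = 709.107 mg/L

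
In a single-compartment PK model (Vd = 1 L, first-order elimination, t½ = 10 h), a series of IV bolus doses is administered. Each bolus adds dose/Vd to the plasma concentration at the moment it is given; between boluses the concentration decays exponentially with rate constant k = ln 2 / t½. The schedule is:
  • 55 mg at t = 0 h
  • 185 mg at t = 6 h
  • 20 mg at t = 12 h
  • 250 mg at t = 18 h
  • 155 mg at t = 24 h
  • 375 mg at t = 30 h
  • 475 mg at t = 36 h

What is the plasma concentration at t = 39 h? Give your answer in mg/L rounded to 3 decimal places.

725.438 mg/L

k = ln 2 / 10 = 0.06931 per h
Dose 1 (55 mg at t=0 h): 55·exp(−0.06931·39) = 3.684 mg/L
Dose 2 (185 mg at t=6 h): 185·exp(−0.06931·33) = 18.783 mg/L
Dose 3 (20 mg at t=12 h): 20·exp(−0.06931·27) = 3.078 mg/L
Dose 4 (250 mg at t=18 h): 250·exp(−0.06931·21) = 58.315 mg/L
Dose 5 (155 mg at t=24 h): 155·exp(−0.06931·15) = 54.801 mg/L
Dose 6 (375 mg at t=30 h): 375·exp(−0.06931·9) = 200.958 mg/L
Dose 7 (475 mg at t=36 h): 475·exp(−0.06931·3) = 385.820 mg/L
C(39) = 3.684 + 18.783 + 3.078 + 58.315 + 54.801 + 200.958 + 385.820 = 725.438 mg/L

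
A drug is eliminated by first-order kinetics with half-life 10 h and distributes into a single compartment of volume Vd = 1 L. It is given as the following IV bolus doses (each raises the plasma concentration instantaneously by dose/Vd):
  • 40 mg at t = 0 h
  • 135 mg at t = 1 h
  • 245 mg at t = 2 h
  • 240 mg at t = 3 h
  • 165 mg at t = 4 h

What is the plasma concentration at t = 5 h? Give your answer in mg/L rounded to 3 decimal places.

k = ln 2 / 10 = 0.06931 per h
Dose 1 (40 mg at t=0 h): 40·exp(−0.06931·5) = 28.284 mg/L
Dose 2 (135 mg at t=1 h): 135·exp(−0.06931·4) = 102.311 mg/L
Dose 3 (245 mg at t=2 h): 245·exp(−0.06931·3) = 199.002 mg/L
Dose 4 (240 mg at t=3 h): 240·exp(−0.06931·2) = 208.932 mg/L
Dose 5 (165 mg at t=4 h): 165·exp(−0.06931·1) = 153.950 mg/L
C(5) = 28.284 + 102.311 + 199.002 + 208.932 + 153.950 = 692.480 mg/L

692.480 mg/L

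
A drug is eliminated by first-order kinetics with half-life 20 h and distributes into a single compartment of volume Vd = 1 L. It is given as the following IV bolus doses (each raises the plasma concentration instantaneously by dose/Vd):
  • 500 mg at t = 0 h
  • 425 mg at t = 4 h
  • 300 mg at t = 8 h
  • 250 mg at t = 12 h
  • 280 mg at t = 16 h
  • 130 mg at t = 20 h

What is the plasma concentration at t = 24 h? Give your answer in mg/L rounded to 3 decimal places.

1092.753 mg/L

k = ln 2 / 20 = 0.03466 per h
Dose 1 (500 mg at t=0 h): 500·exp(−0.03466·24) = 217.638 mg/L
Dose 2 (425 mg at t=4 h): 425·exp(−0.03466·20) = 212.500 mg/L
Dose 3 (300 mg at t=8 h): 300·exp(−0.03466·16) = 172.305 mg/L
Dose 4 (250 mg at t=12 h): 250·exp(−0.03466·12) = 164.938 mg/L
Dose 5 (280 mg at t=16 h): 280·exp(−0.03466·8) = 212.200 mg/L
Dose 6 (130 mg at t=20 h): 130·exp(−0.03466·4) = 113.172 mg/L
C(24) = 217.638 + 212.500 + 172.305 + 164.938 + 212.200 + 113.172 = 1092.753 mg/L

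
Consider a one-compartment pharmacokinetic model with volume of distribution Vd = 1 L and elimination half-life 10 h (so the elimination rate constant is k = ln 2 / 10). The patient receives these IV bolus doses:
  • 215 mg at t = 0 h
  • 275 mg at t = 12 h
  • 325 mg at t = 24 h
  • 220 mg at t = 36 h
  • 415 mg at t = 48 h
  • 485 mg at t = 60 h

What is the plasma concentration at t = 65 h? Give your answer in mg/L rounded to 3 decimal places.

528.460 mg/L

k = ln 2 / 10 = 0.06931 per h
Dose 1 (215 mg at t=0 h): 215·exp(−0.06931·65) = 2.375 mg/L
Dose 2 (275 mg at t=12 h): 275·exp(−0.06931·53) = 6.980 mg/L
Dose 3 (325 mg at t=24 h): 325·exp(−0.06931·41) = 18.952 mg/L
Dose 4 (220 mg at t=36 h): 220·exp(−0.06931·29) = 29.474 mg/L
Dose 5 (415 mg at t=48 h): 415·exp(−0.06931·17) = 127.731 mg/L
Dose 6 (485 mg at t=60 h): 485·exp(−0.06931·5) = 342.947 mg/L
C(65) = 2.375 + 6.980 + 18.952 + 29.474 + 127.731 + 342.947 = 528.460 mg/L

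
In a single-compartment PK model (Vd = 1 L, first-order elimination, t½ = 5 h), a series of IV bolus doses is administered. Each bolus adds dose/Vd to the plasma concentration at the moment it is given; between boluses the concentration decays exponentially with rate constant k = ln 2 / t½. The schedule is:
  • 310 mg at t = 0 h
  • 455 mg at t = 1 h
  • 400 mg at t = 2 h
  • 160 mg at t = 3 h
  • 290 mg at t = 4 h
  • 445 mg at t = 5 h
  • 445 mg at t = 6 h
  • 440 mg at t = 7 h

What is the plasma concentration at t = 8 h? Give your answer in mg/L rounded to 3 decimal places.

k = ln 2 / 5 = 0.13863 per h
Dose 1 (310 mg at t=0 h): 310·exp(−0.13863·8) = 102.262 mg/L
Dose 2 (455 mg at t=1 h): 455·exp(−0.13863·7) = 172.413 mg/L
Dose 3 (400 mg at t=2 h): 400·exp(−0.13863·6) = 174.110 mg/L
Dose 4 (160 mg at t=3 h): 160·exp(−0.13863·5) = 80.000 mg/L
Dose 5 (290 mg at t=4 h): 290·exp(−0.13863·4) = 166.561 mg/L
Dose 6 (445 mg at t=5 h): 445·exp(−0.13863·3) = 293.591 mg/L
Dose 7 (445 mg at t=6 h): 445·exp(−0.13863·2) = 337.247 mg/L
Dose 8 (440 mg at t=7 h): 440·exp(−0.13863·1) = 383.042 mg/L
C(8) = 102.262 + 172.413 + 174.110 + 80.000 + 166.561 + 293.591 + 337.247 + 383.042 = 1709.226 mg/L

1709.226 mg/L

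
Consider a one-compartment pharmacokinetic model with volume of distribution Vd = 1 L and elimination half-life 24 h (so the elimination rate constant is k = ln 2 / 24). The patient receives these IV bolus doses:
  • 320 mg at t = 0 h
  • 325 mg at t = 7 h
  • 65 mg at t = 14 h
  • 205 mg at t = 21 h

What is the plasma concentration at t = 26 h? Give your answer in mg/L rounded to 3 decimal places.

562.162 mg/L

k = ln 2 / 24 = 0.02888 per h
Dose 1 (320 mg at t=0 h): 320·exp(−0.02888·26) = 151.020 mg/L
Dose 2 (325 mg at t=7 h): 325·exp(−0.02888·19) = 187.745 mg/L
Dose 3 (65 mg at t=14 h): 65·exp(−0.02888·12) = 45.962 mg/L
Dose 4 (205 mg at t=21 h): 205·exp(−0.02888·5) = 177.435 mg/L
C(26) = 151.020 + 187.745 + 45.962 + 177.435 = 562.162 mg/L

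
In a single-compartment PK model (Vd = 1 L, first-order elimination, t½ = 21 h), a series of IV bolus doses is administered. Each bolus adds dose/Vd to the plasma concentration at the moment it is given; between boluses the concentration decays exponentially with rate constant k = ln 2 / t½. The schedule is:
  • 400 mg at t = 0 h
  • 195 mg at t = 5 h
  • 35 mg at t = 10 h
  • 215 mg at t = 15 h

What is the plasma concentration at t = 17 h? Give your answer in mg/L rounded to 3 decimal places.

k = ln 2 / 21 = 0.03301 per h
Dose 1 (400 mg at t=0 h): 400·exp(−0.03301·17) = 228.228 mg/L
Dose 2 (195 mg at t=5 h): 195·exp(−0.03301·12) = 131.225 mg/L
Dose 3 (35 mg at t=10 h): 35·exp(−0.03301·7) = 27.780 mg/L
Dose 4 (215 mg at t=15 h): 215·exp(−0.03301·2) = 201.265 mg/L
C(17) = 228.228 + 131.225 + 27.780 + 201.265 = 588.498 mg/L

588.498 mg/L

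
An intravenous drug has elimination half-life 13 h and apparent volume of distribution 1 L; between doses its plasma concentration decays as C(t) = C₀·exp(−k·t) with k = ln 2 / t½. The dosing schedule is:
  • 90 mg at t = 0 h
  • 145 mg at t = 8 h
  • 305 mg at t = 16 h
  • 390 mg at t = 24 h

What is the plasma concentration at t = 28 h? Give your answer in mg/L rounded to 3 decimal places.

546.086 mg/L

k = ln 2 / 13 = 0.05332 per h
Dose 1 (90 mg at t=0 h): 90·exp(−0.05332·28) = 20.224 mg/L
Dose 2 (145 mg at t=8 h): 145·exp(−0.05332·20) = 49.917 mg/L
Dose 3 (305 mg at t=16 h): 305·exp(−0.05332·12) = 160.852 mg/L
Dose 4 (390 mg at t=24 h): 390·exp(−0.05332·4) = 315.094 mg/L
C(28) = 20.224 + 49.917 + 160.852 + 315.094 = 546.086 mg/L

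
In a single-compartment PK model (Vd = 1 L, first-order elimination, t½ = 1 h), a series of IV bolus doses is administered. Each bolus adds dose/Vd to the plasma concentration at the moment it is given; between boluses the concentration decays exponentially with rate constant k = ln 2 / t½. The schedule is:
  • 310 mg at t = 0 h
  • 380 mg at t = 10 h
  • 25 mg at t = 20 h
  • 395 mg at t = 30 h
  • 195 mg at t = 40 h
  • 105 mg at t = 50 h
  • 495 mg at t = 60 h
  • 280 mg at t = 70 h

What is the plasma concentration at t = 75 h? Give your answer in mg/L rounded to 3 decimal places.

k = ln 2 / 1 = 0.69315 per h
Dose 1 (310 mg at t=0 h): 310·exp(−0.69315·75) = 0.000 mg/L
Dose 2 (380 mg at t=10 h): 380·exp(−0.69315·65) = 0.000 mg/L
Dose 3 (25 mg at t=20 h): 25·exp(−0.69315·55) = 0.000 mg/L
Dose 4 (395 mg at t=30 h): 395·exp(−0.69315·45) = 0.000 mg/L
Dose 5 (195 mg at t=40 h): 195·exp(−0.69315·35) = 0.000 mg/L
Dose 6 (105 mg at t=50 h): 105·exp(−0.69315·25) = 0.000 mg/L
Dose 7 (495 mg at t=60 h): 495·exp(−0.69315·15) = 0.015 mg/L
Dose 8 (280 mg at t=70 h): 280·exp(−0.69315·5) = 8.750 mg/L
C(75) = 0.000 + 0.000 + 0.000 + 0.000 + 0.000 + 0.000 + 0.015 + 8.750 = 8.765 mg/L

8.765 mg/L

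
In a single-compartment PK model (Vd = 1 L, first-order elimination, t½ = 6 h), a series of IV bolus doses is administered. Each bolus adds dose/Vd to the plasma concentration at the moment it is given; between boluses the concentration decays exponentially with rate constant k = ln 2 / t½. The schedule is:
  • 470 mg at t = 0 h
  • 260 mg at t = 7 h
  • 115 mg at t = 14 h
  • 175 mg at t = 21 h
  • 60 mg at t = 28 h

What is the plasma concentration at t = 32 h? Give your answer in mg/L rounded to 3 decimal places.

k = ln 2 / 6 = 0.11552 per h
Dose 1 (470 mg at t=0 h): 470·exp(−0.11552·32) = 11.657 mg/L
Dose 2 (260 mg at t=7 h): 260·exp(−0.11552·25) = 14.477 mg/L
Dose 3 (115 mg at t=14 h): 115·exp(−0.11552·18) = 14.375 mg/L
Dose 4 (175 mg at t=21 h): 175·exp(−0.11552·11) = 49.108 mg/L
Dose 5 (60 mg at t=28 h): 60·exp(−0.11552·4) = 37.798 mg/L
C(32) = 11.657 + 14.477 + 14.375 + 49.108 + 37.798 = 127.415 mg/L

127.415 mg/L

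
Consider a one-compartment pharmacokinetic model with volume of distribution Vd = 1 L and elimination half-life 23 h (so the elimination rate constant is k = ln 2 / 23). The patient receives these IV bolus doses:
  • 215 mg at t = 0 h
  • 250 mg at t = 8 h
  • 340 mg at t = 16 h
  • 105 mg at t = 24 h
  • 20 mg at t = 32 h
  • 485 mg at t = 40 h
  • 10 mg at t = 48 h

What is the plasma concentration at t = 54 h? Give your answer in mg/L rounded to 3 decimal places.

592.134 mg/L

k = ln 2 / 23 = 0.03014 per h
Dose 1 (215 mg at t=0 h): 215·exp(−0.03014·54) = 42.235 mg/L
Dose 2 (250 mg at t=8 h): 250·exp(−0.03014·46) = 62.500 mg/L
Dose 3 (340 mg at t=16 h): 340·exp(−0.03014·38) = 108.175 mg/L
Dose 4 (105 mg at t=24 h): 105·exp(−0.03014·30) = 42.515 mg/L
Dose 5 (20 mg at t=32 h): 20·exp(−0.03014·22) = 10.306 mg/L
Dose 6 (485 mg at t=40 h): 485·exp(−0.03014·14) = 318.058 mg/L
Dose 7 (10 mg at t=48 h): 10·exp(−0.03014·6) = 8.346 mg/L
C(54) = 42.235 + 62.500 + 108.175 + 42.515 + 10.306 + 318.058 + 8.346 = 592.134 mg/L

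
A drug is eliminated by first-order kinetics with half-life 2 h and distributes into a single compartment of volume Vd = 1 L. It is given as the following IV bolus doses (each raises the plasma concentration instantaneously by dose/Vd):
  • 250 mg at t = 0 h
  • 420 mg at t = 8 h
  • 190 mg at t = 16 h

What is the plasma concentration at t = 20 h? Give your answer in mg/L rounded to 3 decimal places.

k = ln 2 / 2 = 0.34657 per h
Dose 1 (250 mg at t=0 h): 250·exp(−0.34657·20) = 0.244 mg/L
Dose 2 (420 mg at t=8 h): 420·exp(−0.34657·12) = 6.563 mg/L
Dose 3 (190 mg at t=16 h): 190·exp(−0.34657·4) = 47.500 mg/L
C(20) = 0.244 + 6.563 + 47.500 = 54.307 mg/L

54.307 mg/L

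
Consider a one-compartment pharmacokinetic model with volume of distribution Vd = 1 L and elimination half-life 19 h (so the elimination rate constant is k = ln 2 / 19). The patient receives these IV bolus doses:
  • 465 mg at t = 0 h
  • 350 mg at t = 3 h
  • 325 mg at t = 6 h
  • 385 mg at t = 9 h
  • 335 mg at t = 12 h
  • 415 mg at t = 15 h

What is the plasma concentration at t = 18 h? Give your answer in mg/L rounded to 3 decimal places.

k = ln 2 / 19 = 0.03648 per h
Dose 1 (465 mg at t=0 h): 465·exp(−0.03648·18) = 241.139 mg/L
Dose 2 (350 mg at t=3 h): 350·exp(−0.03648·15) = 202.494 mg/L
Dose 3 (325 mg at t=6 h): 325·exp(−0.03648·12) = 209.778 mg/L
Dose 4 (385 mg at t=9 h): 385·exp(−0.03648·9) = 277.247 mg/L
Dose 5 (335 mg at t=12 h): 335·exp(−0.03648·6) = 269.143 mg/L
Dose 6 (415 mg at t=15 h): 415·exp(−0.03648·3) = 371.978 mg/L
C(18) = 241.139 + 202.494 + 209.778 + 277.247 + 269.143 + 371.978 = 1571.778 mg/L

1571.778 mg/L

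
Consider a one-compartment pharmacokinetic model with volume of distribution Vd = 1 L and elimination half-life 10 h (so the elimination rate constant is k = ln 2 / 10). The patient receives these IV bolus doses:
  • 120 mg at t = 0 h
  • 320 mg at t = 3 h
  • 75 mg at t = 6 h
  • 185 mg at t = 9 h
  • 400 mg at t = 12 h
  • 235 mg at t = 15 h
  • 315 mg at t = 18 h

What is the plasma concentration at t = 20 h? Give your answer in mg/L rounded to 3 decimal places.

913.350 mg/L

k = ln 2 / 10 = 0.06931 per h
Dose 1 (120 mg at t=0 h): 120·exp(−0.06931·20) = 30.000 mg/L
Dose 2 (320 mg at t=3 h): 320·exp(−0.06931·17) = 98.492 mg/L
Dose 3 (75 mg at t=6 h): 75·exp(−0.06931·14) = 28.420 mg/L
Dose 4 (185 mg at t=9 h): 185·exp(−0.06931·11) = 86.306 mg/L
Dose 5 (400 mg at t=12 h): 400·exp(−0.06931·8) = 229.740 mg/L
Dose 6 (235 mg at t=15 h): 235·exp(−0.06931·5) = 166.170 mg/L
Dose 7 (315 mg at t=18 h): 315·exp(−0.06931·2) = 274.223 mg/L
C(20) = 30.000 + 98.492 + 28.420 + 86.306 + 229.740 + 166.170 + 274.223 = 913.350 mg/L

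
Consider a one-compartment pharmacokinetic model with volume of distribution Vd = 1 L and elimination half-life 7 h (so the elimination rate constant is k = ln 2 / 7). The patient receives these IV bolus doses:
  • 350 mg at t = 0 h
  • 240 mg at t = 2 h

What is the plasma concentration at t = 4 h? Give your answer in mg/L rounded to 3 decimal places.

k = ln 2 / 7 = 0.09902 per h
Dose 1 (350 mg at t=0 h): 350·exp(−0.09902·4) = 235.533 mg/L
Dose 2 (240 mg at t=2 h): 240·exp(−0.09902·2) = 196.880 mg/L
C(4) = 235.533 + 196.880 = 432.413 mg/L

432.413 mg/L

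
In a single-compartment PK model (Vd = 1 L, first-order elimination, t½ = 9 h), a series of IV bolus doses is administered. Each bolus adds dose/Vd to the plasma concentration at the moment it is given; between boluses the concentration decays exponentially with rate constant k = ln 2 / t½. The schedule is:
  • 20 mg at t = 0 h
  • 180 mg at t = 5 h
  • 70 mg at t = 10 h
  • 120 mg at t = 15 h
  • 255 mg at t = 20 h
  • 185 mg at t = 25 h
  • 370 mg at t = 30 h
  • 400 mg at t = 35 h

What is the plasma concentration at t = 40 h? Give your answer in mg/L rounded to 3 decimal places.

k = ln 2 / 9 = 0.07702 per h
Dose 1 (20 mg at t=0 h): 20·exp(−0.07702·40) = 0.919 mg/L
Dose 2 (180 mg at t=5 h): 180·exp(−0.07702·35) = 12.151 mg/L
Dose 3 (70 mg at t=10 h): 70·exp(−0.07702·30) = 6.945 mg/L
Dose 4 (120 mg at t=15 h): 120·exp(−0.07702·25) = 17.498 mg/L
Dose 5 (255 mg at t=20 h): 255·exp(−0.07702·20) = 54.649 mg/L
Dose 6 (185 mg at t=25 h): 185·exp(−0.07702·15) = 58.271 mg/L
Dose 7 (370 mg at t=30 h): 370·exp(−0.07702·10) = 171.287 mg/L
Dose 8 (400 mg at t=35 h): 400·exp(−0.07702·5) = 272.158 mg/L
C(40) = 0.919 + 12.151 + 6.945 + 17.498 + 54.649 + 58.271 + 171.287 + 272.158 = 593.878 mg/L

593.878 mg/L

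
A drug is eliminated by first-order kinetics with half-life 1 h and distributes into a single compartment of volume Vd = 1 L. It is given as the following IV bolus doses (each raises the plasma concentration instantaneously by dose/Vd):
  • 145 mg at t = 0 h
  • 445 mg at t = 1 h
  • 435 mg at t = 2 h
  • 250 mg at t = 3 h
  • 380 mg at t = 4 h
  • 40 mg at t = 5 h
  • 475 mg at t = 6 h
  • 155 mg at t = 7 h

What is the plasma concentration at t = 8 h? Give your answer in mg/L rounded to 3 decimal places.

243.652 mg/L

k = ln 2 / 1 = 0.69315 per h
Dose 1 (145 mg at t=0 h): 145·exp(−0.69315·8) = 0.566 mg/L
Dose 2 (445 mg at t=1 h): 445·exp(−0.69315·7) = 3.477 mg/L
Dose 3 (435 mg at t=2 h): 435·exp(−0.69315·6) = 6.797 mg/L
Dose 4 (250 mg at t=3 h): 250·exp(−0.69315·5) = 7.812 mg/L
Dose 5 (380 mg at t=4 h): 380·exp(−0.69315·4) = 23.750 mg/L
Dose 6 (40 mg at t=5 h): 40·exp(−0.69315·3) = 5.000 mg/L
Dose 7 (475 mg at t=6 h): 475·exp(−0.69315·2) = 118.750 mg/L
Dose 8 (155 mg at t=7 h): 155·exp(−0.69315·1) = 77.500 mg/L
C(8) = 0.566 + 3.477 + 6.797 + 7.812 + 23.750 + 5.000 + 118.750 + 77.500 = 243.652 mg/L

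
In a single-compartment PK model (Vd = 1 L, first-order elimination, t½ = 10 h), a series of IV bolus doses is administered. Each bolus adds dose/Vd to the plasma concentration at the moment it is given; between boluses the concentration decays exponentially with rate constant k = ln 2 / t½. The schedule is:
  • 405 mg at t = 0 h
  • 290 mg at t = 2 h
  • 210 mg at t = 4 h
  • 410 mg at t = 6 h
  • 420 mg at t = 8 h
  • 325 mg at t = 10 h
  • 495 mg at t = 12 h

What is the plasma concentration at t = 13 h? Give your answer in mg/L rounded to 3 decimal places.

1687.510 mg/L

k = ln 2 / 10 = 0.06931 per h
Dose 1 (405 mg at t=0 h): 405·exp(−0.06931·13) = 164.481 mg/L
Dose 2 (290 mg at t=2 h): 290·exp(−0.06931·11) = 135.290 mg/L
Dose 3 (210 mg at t=4 h): 210·exp(−0.06931·9) = 112.536 mg/L
Dose 4 (410 mg at t=6 h): 410·exp(−0.06931·7) = 252.385 mg/L
Dose 5 (420 mg at t=8 h): 420·exp(−0.06931·5) = 296.985 mg/L
Dose 6 (325 mg at t=10 h): 325·exp(−0.06931·3) = 263.982 mg/L
Dose 7 (495 mg at t=12 h): 495·exp(−0.06931·1) = 461.851 mg/L
C(13) = 164.481 + 135.290 + 112.536 + 252.385 + 296.985 + 263.982 + 461.851 = 1687.510 mg/L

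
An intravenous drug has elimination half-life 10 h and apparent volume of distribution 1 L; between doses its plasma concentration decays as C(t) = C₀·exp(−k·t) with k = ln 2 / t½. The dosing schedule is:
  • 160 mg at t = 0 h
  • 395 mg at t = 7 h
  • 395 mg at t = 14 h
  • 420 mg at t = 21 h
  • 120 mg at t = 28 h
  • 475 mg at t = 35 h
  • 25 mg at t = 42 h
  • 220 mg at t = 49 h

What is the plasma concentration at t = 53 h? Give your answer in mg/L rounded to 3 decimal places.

428.525 mg/L

k = ln 2 / 10 = 0.06931 per h
Dose 1 (160 mg at t=0 h): 160·exp(−0.06931·53) = 4.061 mg/L
Dose 2 (395 mg at t=7 h): 395·exp(−0.06931·46) = 16.288 mg/L
Dose 3 (395 mg at t=14 h): 395·exp(−0.06931·39) = 26.459 mg/L
Dose 4 (420 mg at t=21 h): 420·exp(−0.06931·32) = 45.704 mg/L
Dose 5 (120 mg at t=28 h): 120·exp(−0.06931·25) = 21.213 mg/L
Dose 6 (475 mg at t=35 h): 475·exp(−0.06931·18) = 136.408 mg/L
Dose 7 (25 mg at t=42 h): 25·exp(−0.06931·11) = 11.663 mg/L
Dose 8 (220 mg at t=49 h): 220·exp(−0.06931·4) = 166.729 mg/L
C(53) = 4.061 + 16.288 + 26.459 + 45.704 + 21.213 + 136.408 + 11.663 + 166.729 = 428.525 mg/L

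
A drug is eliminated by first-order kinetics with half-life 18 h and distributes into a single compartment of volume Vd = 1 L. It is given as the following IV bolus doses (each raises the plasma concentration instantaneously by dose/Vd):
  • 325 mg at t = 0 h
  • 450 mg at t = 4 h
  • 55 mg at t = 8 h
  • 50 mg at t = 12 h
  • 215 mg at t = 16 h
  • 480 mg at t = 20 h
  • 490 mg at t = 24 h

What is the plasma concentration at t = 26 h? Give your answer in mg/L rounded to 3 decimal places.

1349.899 mg/L

k = ln 2 / 18 = 0.03851 per h
Dose 1 (325 mg at t=0 h): 325·exp(−0.03851·26) = 119.416 mg/L
Dose 2 (450 mg at t=4 h): 450·exp(−0.03851·22) = 192.880 mg/L
Dose 3 (55 mg at t=8 h): 55·exp(−0.03851·18) = 27.500 mg/L
Dose 4 (50 mg at t=12 h): 50·exp(−0.03851·14) = 29.163 mg/L
Dose 5 (215 mg at t=16 h): 215·exp(−0.03851·10) = 146.285 mg/L
Dose 6 (480 mg at t=20 h): 480·exp(−0.03851·6) = 380.976 mg/L
Dose 7 (490 mg at t=24 h): 490·exp(−0.03851·2) = 453.679 mg/L
C(26) = 119.416 + 192.880 + 27.500 + 29.163 + 146.285 + 380.976 + 453.679 = 1349.899 mg/L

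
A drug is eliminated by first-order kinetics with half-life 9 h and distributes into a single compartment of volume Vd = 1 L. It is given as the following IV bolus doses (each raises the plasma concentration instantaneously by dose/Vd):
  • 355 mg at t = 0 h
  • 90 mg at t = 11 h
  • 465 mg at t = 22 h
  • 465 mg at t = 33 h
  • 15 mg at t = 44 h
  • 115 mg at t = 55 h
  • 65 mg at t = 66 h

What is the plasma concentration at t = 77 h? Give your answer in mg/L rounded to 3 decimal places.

74.092 mg/L

k = ln 2 / 9 = 0.07702 per h
Dose 1 (355 mg at t=0 h): 355·exp(−0.07702·77) = 0.944 mg/L
Dose 2 (90 mg at t=11 h): 90·exp(−0.07702·66) = 0.558 mg/L
Dose 3 (465 mg at t=22 h): 465·exp(−0.07702·55) = 6.727 mg/L
Dose 4 (465 mg at t=33 h): 465·exp(−0.07702·44) = 15.695 mg/L
Dose 5 (15 mg at t=44 h): 15·exp(−0.07702·33) = 1.181 mg/L
Dose 6 (115 mg at t=55 h): 115·exp(−0.07702·22) = 21.127 mg/L
Dose 7 (65 mg at t=66 h): 65·exp(−0.07702·11) = 27.860 mg/L
C(77) = 0.944 + 0.558 + 6.727 + 15.695 + 1.181 + 21.127 + 27.860 = 74.092 mg/L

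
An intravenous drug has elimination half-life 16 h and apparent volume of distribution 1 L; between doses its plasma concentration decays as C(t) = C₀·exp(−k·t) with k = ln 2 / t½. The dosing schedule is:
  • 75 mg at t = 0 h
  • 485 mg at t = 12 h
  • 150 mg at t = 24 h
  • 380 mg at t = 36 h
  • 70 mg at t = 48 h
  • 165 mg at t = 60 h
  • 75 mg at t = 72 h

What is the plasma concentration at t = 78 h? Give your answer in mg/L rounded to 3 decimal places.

k = ln 2 / 16 = 0.04332 per h
Dose 1 (75 mg at t=0 h): 75·exp(−0.04332·78) = 2.556 mg/L
Dose 2 (485 mg at t=12 h): 485·exp(−0.04332·66) = 27.797 mg/L
Dose 3 (150 mg at t=24 h): 150·exp(−0.04332·54) = 14.458 mg/L
Dose 4 (380 mg at t=36 h): 380·exp(−0.04332·42) = 61.600 mg/L
Dose 5 (70 mg at t=48 h): 70·exp(−0.04332·30) = 19.084 mg/L
Dose 6 (165 mg at t=60 h): 165·exp(−0.04332·18) = 75.653 mg/L
Dose 7 (75 mg at t=72 h): 75·exp(−0.04332·6) = 57.833 mg/L
C(78) = 2.556 + 27.797 + 14.458 + 61.600 + 19.084 + 75.653 + 57.833 = 258.980 mg/L

258.980 mg/L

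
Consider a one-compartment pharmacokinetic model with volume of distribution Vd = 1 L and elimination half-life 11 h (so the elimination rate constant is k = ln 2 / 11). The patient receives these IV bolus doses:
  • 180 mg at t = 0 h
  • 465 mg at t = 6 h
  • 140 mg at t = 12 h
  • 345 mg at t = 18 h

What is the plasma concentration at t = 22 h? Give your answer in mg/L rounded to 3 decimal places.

557.353 mg/L

k = ln 2 / 11 = 0.06301 per h
Dose 1 (180 mg at t=0 h): 180·exp(−0.06301·22) = 45.000 mg/L
Dose 2 (465 mg at t=6 h): 465·exp(−0.06301·16) = 169.665 mg/L
Dose 3 (140 mg at t=12 h): 140·exp(−0.06301·10) = 74.553 mg/L
Dose 4 (345 mg at t=18 h): 345·exp(−0.06301·4) = 268.135 mg/L
C(22) = 45.000 + 169.665 + 74.553 + 268.135 = 557.353 mg/L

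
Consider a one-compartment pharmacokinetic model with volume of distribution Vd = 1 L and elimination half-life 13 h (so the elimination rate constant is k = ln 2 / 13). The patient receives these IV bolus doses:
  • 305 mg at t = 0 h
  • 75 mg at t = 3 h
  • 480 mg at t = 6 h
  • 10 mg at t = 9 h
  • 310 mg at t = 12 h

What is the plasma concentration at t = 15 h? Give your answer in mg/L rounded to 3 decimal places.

745.121 mg/L

k = ln 2 / 13 = 0.05332 per h
Dose 1 (305 mg at t=0 h): 305·exp(−0.05332·15) = 137.075 mg/L
Dose 2 (75 mg at t=3 h): 75·exp(−0.05332·12) = 39.554 mg/L
Dose 3 (480 mg at t=6 h): 480·exp(−0.05332·9) = 297.054 mg/L
Dose 4 (10 mg at t=9 h): 10·exp(−0.05332·6) = 7.262 mg/L
Dose 5 (310 mg at t=12 h): 310·exp(−0.05332·3) = 264.176 mg/L
C(15) = 137.075 + 39.554 + 297.054 + 7.262 + 264.176 = 745.121 mg/L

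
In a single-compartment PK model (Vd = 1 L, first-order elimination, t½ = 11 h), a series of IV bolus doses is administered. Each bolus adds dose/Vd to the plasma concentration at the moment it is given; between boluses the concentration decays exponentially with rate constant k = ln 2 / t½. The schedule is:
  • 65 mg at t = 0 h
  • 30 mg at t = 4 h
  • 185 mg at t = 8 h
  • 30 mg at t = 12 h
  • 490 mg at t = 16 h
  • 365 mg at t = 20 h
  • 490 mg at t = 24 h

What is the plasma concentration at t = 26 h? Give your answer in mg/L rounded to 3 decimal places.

1035.058 mg/L

k = ln 2 / 11 = 0.06301 per h
Dose 1 (65 mg at t=0 h): 65·exp(−0.06301·26) = 12.630 mg/L
Dose 2 (30 mg at t=4 h): 30·exp(−0.06301·22) = 7.500 mg/L
Dose 3 (185 mg at t=8 h): 185·exp(−0.06301·18) = 59.508 mg/L
Dose 4 (30 mg at t=12 h): 30·exp(−0.06301·14) = 12.416 mg/L
Dose 5 (490 mg at t=16 h): 490·exp(−0.06301·10) = 260.935 mg/L
Dose 6 (365 mg at t=20 h): 365·exp(−0.06301·6) = 250.089 mg/L
Dose 7 (490 mg at t=24 h): 490·exp(−0.06301·2) = 431.980 mg/L
C(26) = 12.630 + 7.500 + 59.508 + 12.416 + 260.935 + 250.089 + 431.980 = 1035.058 mg/L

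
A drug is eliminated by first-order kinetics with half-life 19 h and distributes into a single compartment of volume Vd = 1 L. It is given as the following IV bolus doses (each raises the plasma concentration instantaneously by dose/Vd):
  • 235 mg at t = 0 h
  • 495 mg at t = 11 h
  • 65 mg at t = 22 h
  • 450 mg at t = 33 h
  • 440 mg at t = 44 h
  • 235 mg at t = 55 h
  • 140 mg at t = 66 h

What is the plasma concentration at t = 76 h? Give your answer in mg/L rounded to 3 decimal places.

k = ln 2 / 19 = 0.03648 per h
Dose 1 (235 mg at t=0 h): 235·exp(−0.03648·76) = 14.688 mg/L
Dose 2 (495 mg at t=11 h): 495·exp(−0.03648·65) = 46.213 mg/L
Dose 3 (65 mg at t=22 h): 65·exp(−0.03648·54) = 9.065 mg/L
Dose 4 (450 mg at t=33 h): 450·exp(−0.03648·43) = 93.742 mg/L
Dose 5 (440 mg at t=44 h): 440·exp(−0.03648·32) = 136.916 mg/L
Dose 6 (235 mg at t=55 h): 235·exp(−0.03648·21) = 109.232 mg/L
Dose 7 (140 mg at t=66 h): 140·exp(−0.03648·10) = 97.206 mg/L
C(76) = 14.688 + 46.213 + 9.065 + 93.742 + 136.916 + 109.232 + 97.206 = 507.061 mg/L

507.061 mg/L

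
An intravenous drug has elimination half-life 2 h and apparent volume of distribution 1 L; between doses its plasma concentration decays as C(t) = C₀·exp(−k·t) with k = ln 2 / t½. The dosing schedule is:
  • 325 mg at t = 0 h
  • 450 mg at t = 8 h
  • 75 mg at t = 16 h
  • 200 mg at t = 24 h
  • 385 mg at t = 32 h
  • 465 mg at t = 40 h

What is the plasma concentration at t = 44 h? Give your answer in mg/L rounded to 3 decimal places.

k = ln 2 / 2 = 0.34657 per h
Dose 1 (325 mg at t=0 h): 325·exp(−0.34657·44) = 0.000 mg/L
Dose 2 (450 mg at t=8 h): 450·exp(−0.34657·36) = 0.002 mg/L
Dose 3 (75 mg at t=16 h): 75·exp(−0.34657·28) = 0.005 mg/L
Dose 4 (200 mg at t=24 h): 200·exp(−0.34657·20) = 0.195 mg/L
Dose 5 (385 mg at t=32 h): 385·exp(−0.34657·12) = 6.016 mg/L
Dose 6 (465 mg at t=40 h): 465·exp(−0.34657·4) = 116.250 mg/L
C(44) = 0.000 + 0.002 + 0.005 + 0.195 + 6.016 + 116.250 = 122.467 mg/L

122.467 mg/L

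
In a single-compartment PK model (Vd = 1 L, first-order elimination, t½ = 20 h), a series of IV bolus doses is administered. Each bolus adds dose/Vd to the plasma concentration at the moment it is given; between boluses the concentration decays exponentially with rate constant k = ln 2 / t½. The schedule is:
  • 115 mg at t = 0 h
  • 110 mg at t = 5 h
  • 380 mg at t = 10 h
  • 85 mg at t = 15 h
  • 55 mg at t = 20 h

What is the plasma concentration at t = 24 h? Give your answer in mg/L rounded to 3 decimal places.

k = ln 2 / 20 = 0.03466 per h
Dose 1 (115 mg at t=0 h): 115·exp(−0.03466·24) = 50.057 mg/L
Dose 2 (110 mg at t=5 h): 110·exp(−0.03466·19) = 56.940 mg/L
Dose 3 (380 mg at t=10 h): 380·exp(−0.03466·14) = 233.917 mg/L
Dose 4 (85 mg at t=15 h): 85·exp(−0.03466·9) = 62.224 mg/L
Dose 5 (55 mg at t=20 h): 55·exp(−0.03466·4) = 47.880 mg/L
C(24) = 50.057 + 56.940 + 233.917 + 62.224 + 47.880 = 451.018 mg/L

451.018 mg/L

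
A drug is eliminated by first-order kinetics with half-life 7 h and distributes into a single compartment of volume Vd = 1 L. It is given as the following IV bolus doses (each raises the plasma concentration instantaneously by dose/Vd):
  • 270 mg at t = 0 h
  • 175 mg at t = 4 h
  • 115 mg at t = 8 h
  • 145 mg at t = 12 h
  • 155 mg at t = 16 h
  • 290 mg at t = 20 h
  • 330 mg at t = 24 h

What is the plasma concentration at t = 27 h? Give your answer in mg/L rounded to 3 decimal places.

529.275 mg/L

k = ln 2 / 7 = 0.09902 per h
Dose 1 (270 mg at t=0 h): 270·exp(−0.09902·27) = 18.632 mg/L
Dose 2 (175 mg at t=4 h): 175·exp(−0.09902·23) = 17.945 mg/L
Dose 3 (115 mg at t=8 h): 115·exp(−0.09902·19) = 17.523 mg/L
Dose 4 (145 mg at t=12 h): 145·exp(−0.09902·15) = 32.832 mg/L
Dose 5 (155 mg at t=16 h): 155·exp(−0.09902·11) = 52.154 mg/L
Dose 6 (290 mg at t=20 h): 290·exp(−0.09902·7) = 145.000 mg/L
Dose 7 (330 mg at t=24 h): 330·exp(−0.09902·3) = 245.189 mg/L
C(27) = 18.632 + 17.945 + 17.523 + 32.832 + 52.154 + 145.000 + 245.189 = 529.275 mg/L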